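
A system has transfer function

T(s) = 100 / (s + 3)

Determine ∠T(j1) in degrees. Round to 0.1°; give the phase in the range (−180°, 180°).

-18.4°

Substitute s = j1:
Numerator: 100 = 100 + j0
Denominator: (j1) + 3 = 3 + j1
|N| = √(100² + 0²) ≈ 100, ∠N ≈ 0.00°
|D| = √(3² + 1²) ≈ 3.1623, ∠D ≈ 18.43°
∠T = 0.00° − 18.43° = -18.43°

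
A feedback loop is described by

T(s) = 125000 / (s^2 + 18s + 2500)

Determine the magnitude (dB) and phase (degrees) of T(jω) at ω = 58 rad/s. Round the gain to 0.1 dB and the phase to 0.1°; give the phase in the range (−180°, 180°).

39.3 dB, -129.6°

At s = jω = j58:
quadratic: (j58)² + 18·j58 + 2500 = -864 + j1044 → |·| ≈ 1355.2, ∠ ≈ 129.61°
|T| = 125000 / 1355.2 ≈ 92.237
Gain = 20 log₁₀(92.237) ≈ 39.30 dB
∠T = 0.00° − 129.61° = -129.61°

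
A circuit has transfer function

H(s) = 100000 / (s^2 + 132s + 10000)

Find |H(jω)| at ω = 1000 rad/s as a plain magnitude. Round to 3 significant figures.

0.100

At s = jω = j1000:
quadratic: (j1000)² + 132·j1000 + 10000 = -990000 + j132000 → |·| ≈ 9.9876e+05, ∠ ≈ 172.41°
|H| = 100000 / 9.9876e+05 ≈ 0.10012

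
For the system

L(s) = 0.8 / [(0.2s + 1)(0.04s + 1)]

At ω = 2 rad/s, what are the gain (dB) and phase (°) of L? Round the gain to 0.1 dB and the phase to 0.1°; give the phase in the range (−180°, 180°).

At ω = 2 rad/s:
pole (1 + j2·0.2) = 1 + j0.4 → |·| ≈ 1.077, ∠ ≈ 21.80°
pole (1 + j2·0.04) = 1 + j0.08 → |·| ≈ 1.0032, ∠ ≈ 4.57°
|L| = 0.8 · 1 / (1.077 · 1.0032) ≈ 0.74043
Gain = 20 log₁₀(0.74043) ≈ -2.61 dB
∠L = (0°) − (21.80° + 4.57°) = -26.37°

-2.6 dB, -26.4°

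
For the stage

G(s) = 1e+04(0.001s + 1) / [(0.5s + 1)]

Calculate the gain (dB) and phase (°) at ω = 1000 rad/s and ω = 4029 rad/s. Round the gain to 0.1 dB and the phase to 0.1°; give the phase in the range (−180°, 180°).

ω = 1000: 29.0 dB, -44.9°; ω = 4029: 26.3 dB, -13.9°

At ω = 1000 rad/s:
zero (1 + j1000·0.001) = 1 + j1 → |·| ≈ 1.4142, ∠ ≈ 45.00°
pole (1 + j1000·0.5) = 1 + j500 → |·| ≈ 500, ∠ ≈ 89.89°
|G| = 1e+04 · 1.4142 / (500) ≈ 28.284
Gain = 20 log₁₀(28.284) ≈ 29.03 dB
∠G = (45.00°) − (89.89°) = -44.89°

At ω = 4029 rad/s:
zero (1 + j4029·0.001) = 1 + j4.029 → |·| ≈ 4.1512, ∠ ≈ 76.06°
pole (1 + j4029·0.5) = 1 + j2014.5 → |·| ≈ 2014.5, ∠ ≈ 89.97°
|G| = 1e+04 · 4.1512 / (2014.5) ≈ 20.607
Gain = 20 log₁₀(20.607) ≈ 26.28 dB
∠G = (76.06°) − (89.97°) = -13.91°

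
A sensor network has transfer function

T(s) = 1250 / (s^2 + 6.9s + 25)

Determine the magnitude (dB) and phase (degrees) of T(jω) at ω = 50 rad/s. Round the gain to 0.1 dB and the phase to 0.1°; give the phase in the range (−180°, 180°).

-6.0 dB, -172.1°

At s = jω = j50:
quadratic: (j50)² + 6.9·j50 + 25 = -2475 + j345 → |·| ≈ 2498.9, ∠ ≈ 172.06°
|T| = 1250 / 2498.9 ≈ 0.50022
Gain = 20 log₁₀(0.50022) ≈ -6.02 dB
∠T = 0.00° − 172.06° = -172.06°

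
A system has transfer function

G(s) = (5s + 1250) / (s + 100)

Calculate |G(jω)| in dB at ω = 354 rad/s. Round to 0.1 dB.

Substitute s = j354:
Numerator: 5(j354) + 1250 = 1250 + j1770
Denominator: (j354) + 100 = 100 + j354
|N| = √(1250² + 1770²) ≈ 2166.9, ∠N ≈ 54.77°
|D| = √(100² + 354²) ≈ 367.85, ∠D ≈ 74.23°
|G| = 2166.9 / 367.85 ≈ 5.8907
Gain = 20 log₁₀(5.8907) ≈ 15.40 dB

15.4 dB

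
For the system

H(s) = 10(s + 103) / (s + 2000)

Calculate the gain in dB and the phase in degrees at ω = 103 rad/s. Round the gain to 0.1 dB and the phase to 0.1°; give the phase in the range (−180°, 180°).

At s = jω = j103:
zero (s+103): 103 + j103 → |·| = √(103²+103²) = √21218 ≈ 145.66, ∠ = arctan(103/103) ≈ 45.00°
pole (s+2000): 2000 + j103 → |·| = √(2000²+103²) = √4010609 ≈ 2002.7, ∠ = arctan(103/2000) ≈ 2.95°
|H| = 10 · 145.66 / 2002.7 ≈ 0.72732
Gain = 20 log₁₀(0.72732) ≈ -2.77 dB
∠H = 45.00° − 2.95° = 42.05°

-2.8 dB, 42.1°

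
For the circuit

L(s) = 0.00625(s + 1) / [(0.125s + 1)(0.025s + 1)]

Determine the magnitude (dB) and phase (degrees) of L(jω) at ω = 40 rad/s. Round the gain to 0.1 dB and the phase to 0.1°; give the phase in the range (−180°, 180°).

At ω = 40 rad/s:
zero (1 + j40·1) = 1 + j40 → |·| ≈ 40.012, ∠ ≈ 88.57°
pole (1 + j40·0.125) = 1 + j5 → |·| ≈ 5.099, ∠ ≈ 78.69°
pole (1 + j40·0.025) = 1 + j1 → |·| ≈ 1.4142, ∠ ≈ 45.00°
|L| = 0.00625 · 40.012 / (5.099 · 1.4142) ≈ 0.03468
Gain = 20 log₁₀(0.03468) ≈ -29.20 dB
∠L = (88.57°) − (78.69° + 45.00°) = -35.12°

-29.2 dB, -35.1°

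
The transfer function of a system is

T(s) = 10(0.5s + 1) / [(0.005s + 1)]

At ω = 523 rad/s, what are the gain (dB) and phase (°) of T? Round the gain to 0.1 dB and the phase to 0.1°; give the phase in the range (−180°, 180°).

59.4 dB, 20.7°

At ω = 523 rad/s:
zero (1 + j523·0.5) = 1 + j261.5 → |·| ≈ 261.5, ∠ ≈ 89.78°
pole (1 + j523·0.005) = 1 + j2.615 → |·| ≈ 2.7997, ∠ ≈ 69.07°
|T| = 10 · 261.5 / (2.7997) ≈ 934.03
Gain = 20 log₁₀(934.03) ≈ 59.41 dB
∠T = (89.78°) − (69.07°) = 20.71°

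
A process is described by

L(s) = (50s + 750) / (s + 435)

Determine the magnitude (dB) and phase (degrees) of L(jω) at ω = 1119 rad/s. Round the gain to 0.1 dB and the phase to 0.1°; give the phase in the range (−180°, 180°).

33.4 dB, 20.5°

Substitute s = j1119:
Numerator: 50(j1119) + 750 = 750 + j55950
Denominator: (j1119) + 435 = 435 + j1119
|N| = √(750² + 55950²) ≈ 55955, ∠N ≈ 89.23°
|D| = √(435² + 1119²) ≈ 1200.6, ∠D ≈ 68.76°
|L| = 55955 / 1200.6 ≈ 46.606
Gain = 20 log₁₀(46.606) ≈ 33.37 dB
∠L = 89.23° − 68.76° = 20.47°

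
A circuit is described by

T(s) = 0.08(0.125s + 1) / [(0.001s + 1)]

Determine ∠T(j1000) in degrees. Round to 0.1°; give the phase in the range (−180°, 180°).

At ω = 1000 rad/s:
zero (1 + j1000·0.125) = 1 + j125 → |·| ≈ 125, ∠ ≈ 89.54°
pole (1 + j1000·0.001) = 1 + j1 → |·| ≈ 1.4142, ∠ ≈ 45.00°
∠T = (89.54°) − (45.00°) = 44.54°

44.5°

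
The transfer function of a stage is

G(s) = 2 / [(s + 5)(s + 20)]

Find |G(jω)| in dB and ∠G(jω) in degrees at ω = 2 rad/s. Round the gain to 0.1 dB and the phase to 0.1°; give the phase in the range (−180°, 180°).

At s = jω = j2:
pole (s+5): 5 + j2 → |·| = √(5²+2²) = √29 ≈ 5.3852, ∠ = arctan(2/5) ≈ 21.80°
pole (s+20): 20 + j2 → |·| = √(20²+2²) = √404 ≈ 20.1, ∠ = arctan(2/20) ≈ 5.71°
|G| = 2 / 108.24 ≈ 0.018477
Gain = 20 log₁₀(0.018477) ≈ -34.67 dB
∠G = 0.00° − 27.51° = -27.51°

-34.7 dB, -27.5°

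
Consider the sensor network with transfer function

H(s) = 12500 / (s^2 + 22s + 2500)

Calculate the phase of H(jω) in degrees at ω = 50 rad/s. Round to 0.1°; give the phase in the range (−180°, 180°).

At s = jω = j50:
quadratic: (j50)² + 22·j50 + 2500 = 0 + j1100 → |·| ≈ 1100, ∠ ≈ 90.00°
∠H = 0.00° − 90.00° = -90.00°

-90.0°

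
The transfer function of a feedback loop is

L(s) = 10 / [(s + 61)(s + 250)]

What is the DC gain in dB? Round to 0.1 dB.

L(0) = 10 / (61·250) ≈ 0.00065574
20 log₁₀(0.00065574) ≈ -63.67 dB

-63.7 dB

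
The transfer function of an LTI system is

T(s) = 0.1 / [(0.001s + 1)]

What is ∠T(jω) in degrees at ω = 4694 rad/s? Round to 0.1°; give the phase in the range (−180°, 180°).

At ω = 4694 rad/s:
pole (1 + j4694·0.001) = 1 + j4.694 → |·| ≈ 4.7993, ∠ ≈ 77.97°
∠T = (0°) − (77.97°) = -77.97°

-78.0°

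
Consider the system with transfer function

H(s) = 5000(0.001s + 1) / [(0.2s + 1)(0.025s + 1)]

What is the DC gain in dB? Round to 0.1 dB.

74.0 dB

H(0) = 5000 · 1 / 1 = 5000
20 log₁₀(5000) ≈ 73.98 dB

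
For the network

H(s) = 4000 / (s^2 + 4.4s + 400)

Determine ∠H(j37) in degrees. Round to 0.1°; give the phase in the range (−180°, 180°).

-170.5°

At s = jω = j37:
quadratic: (j37)² + 4.4·j37 + 400 = -969 + j162.8 → |·| ≈ 982.58, ∠ ≈ 170.46°
∠H = 0.00° − 170.46° = -170.46°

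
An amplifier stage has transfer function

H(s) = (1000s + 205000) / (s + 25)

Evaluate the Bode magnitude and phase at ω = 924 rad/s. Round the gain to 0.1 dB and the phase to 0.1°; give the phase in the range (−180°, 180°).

60.2 dB, -11.0°

Substitute s = j924:
Numerator: 1000(j924) + 205000 = 205000 + j924000
Denominator: (j924) + 25 = 25 + j924
|N| = √(205000² + 924000²) ≈ 9.4647e+05, ∠N ≈ 77.49°
|D| = √(25² + 924²) ≈ 924.34, ∠D ≈ 88.45°
|H| = 9.4647e+05 / 924.34 ≈ 1023.9
Gain = 20 log₁₀(1023.9) ≈ 60.21 dB
∠H = 77.49° − 88.45° = -10.96°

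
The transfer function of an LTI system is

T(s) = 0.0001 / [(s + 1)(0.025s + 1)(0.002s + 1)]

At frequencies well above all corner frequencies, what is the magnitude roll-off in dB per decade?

Each pole contributes −20 dB/decade at high frequency; each zero contributes +20 dB/decade.
Net: 0 zero(s) − 3 pole(s) → -60 dB/decade.

-60 dB/decade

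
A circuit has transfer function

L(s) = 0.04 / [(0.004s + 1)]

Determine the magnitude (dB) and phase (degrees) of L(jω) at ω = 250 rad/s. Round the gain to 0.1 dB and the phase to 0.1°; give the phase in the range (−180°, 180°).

-31.0 dB, -45.0°

At ω = 250 rad/s:
pole (1 + j250·0.004) = 1 + j1 → |·| ≈ 1.4142, ∠ ≈ 45.00°
|L| = 0.04 · 1 / (1.4142) ≈ 0.028285
Gain = 20 log₁₀(0.028285) ≈ -30.97 dB
∠L = (0°) − (45.00°) = -45.00°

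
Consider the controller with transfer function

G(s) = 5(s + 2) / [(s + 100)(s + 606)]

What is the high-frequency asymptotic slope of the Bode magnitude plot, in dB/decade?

Each pole contributes −20 dB/decade at high frequency; each zero contributes +20 dB/decade.
Net: 1 zero(s) − 2 pole(s) → -20 dB/decade.

-20 dB/decade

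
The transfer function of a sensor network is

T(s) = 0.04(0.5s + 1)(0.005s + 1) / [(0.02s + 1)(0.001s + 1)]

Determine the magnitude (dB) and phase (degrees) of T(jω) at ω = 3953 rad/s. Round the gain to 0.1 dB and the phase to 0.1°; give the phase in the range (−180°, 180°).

At ω = 3953 rad/s:
zero (1 + j3953·0.5) = 1 + j1976.5 → |·| ≈ 1976.5, ∠ ≈ 89.97°
zero (1 + j3953·0.005) = 1 + j19.765 → |·| ≈ 19.79, ∠ ≈ 87.10°
pole (1 + j3953·0.02) = 1 + j79.06 → |·| ≈ 79.066, ∠ ≈ 89.28°
pole (1 + j3953·0.001) = 1 + j3.953 → |·| ≈ 4.0775, ∠ ≈ 75.80°
|T| = 0.04 · 1976.5 · 19.79 / (79.066 · 4.0775) ≈ 4.8531
Gain = 20 log₁₀(4.8531) ≈ 13.72 dB
∠T = (89.97° + 87.10°) − (89.28° + 75.80°) = 11.99°

13.7 dB, 12.0°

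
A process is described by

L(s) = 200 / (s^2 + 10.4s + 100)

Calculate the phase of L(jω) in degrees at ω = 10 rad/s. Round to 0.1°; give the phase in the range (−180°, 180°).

At s = jω = j10:
quadratic: (j10)² + 10.4·j10 + 100 = 0 + j104 → |·| ≈ 104, ∠ ≈ 90.00°
∠L = 0.00° − 90.00° = -90.00°

-90.0°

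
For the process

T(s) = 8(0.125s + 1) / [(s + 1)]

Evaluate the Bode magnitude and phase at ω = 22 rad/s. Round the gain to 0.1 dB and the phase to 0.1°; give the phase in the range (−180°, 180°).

0.5 dB, -17.4°

At ω = 22 rad/s:
zero (1 + j22·0.125) = 1 + j2.75 → |·| ≈ 2.9262, ∠ ≈ 70.02°
pole (1 + j22·1) = 1 + j22 → |·| ≈ 22.023, ∠ ≈ 87.40°
|T| = 8 · 2.9262 / (22.023) ≈ 1.063
Gain = 20 log₁₀(1.063) ≈ 0.53 dB
∠T = (70.02°) − (87.40°) = -17.38°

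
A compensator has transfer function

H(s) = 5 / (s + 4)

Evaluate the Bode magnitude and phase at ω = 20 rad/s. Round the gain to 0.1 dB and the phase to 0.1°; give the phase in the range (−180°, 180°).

At s = jω = j20:
pole (s+4): 4 + j20 → |·| = √(4²+20²) = √416 ≈ 20.396, ∠ = arctan(20/4) ≈ 78.69°
|H| = 5 / 20.396 ≈ 0.24515
Gain = 20 log₁₀(0.24515) ≈ -12.21 dB
∠H = 0.00° − 78.69° = -78.69°

-12.2 dB, -78.7°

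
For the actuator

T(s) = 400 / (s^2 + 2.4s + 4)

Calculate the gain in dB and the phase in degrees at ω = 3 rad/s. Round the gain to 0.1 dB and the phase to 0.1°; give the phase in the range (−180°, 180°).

At s = jω = j3:
quadratic: (j3)² + 2.4·j3 + 4 = -5 + j7.2 → |·| ≈ 8.7658, ∠ ≈ 124.78°
|T| = 400 / 8.7658 ≈ 45.632
Gain = 20 log₁₀(45.632) ≈ 33.19 dB
∠T = 0.00° − 124.78° = -124.78°

33.2 dB, -124.8°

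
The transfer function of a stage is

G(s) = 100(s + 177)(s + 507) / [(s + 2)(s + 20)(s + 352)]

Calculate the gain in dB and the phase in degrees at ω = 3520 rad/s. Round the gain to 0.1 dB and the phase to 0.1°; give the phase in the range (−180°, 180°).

-30.9 dB, -95.0°

At s = jω = j3520:
zero (s+177): 177 + j3520 → |·| = √(177²+3520²) = √12421729 ≈ 3524.4, ∠ = arctan(3520/177) ≈ 87.12°
zero (s+507): 507 + j3520 → |·| = √(507²+3520²) = √12647449 ≈ 3556.3, ∠ = arctan(3520/507) ≈ 81.80°
pole (s+2): 2 + j3520 → |·| = √(2²+3520²) = √12390404 ≈ 3520, ∠ = arctan(3520/2) ≈ 89.97°
pole (s+20): 20 + j3520 → |·| = √(20²+3520²) = √12390800 ≈ 3520.1, ∠ = arctan(3520/20) ≈ 89.67°
pole (s+352): 352 + j3520 → |·| = √(352²+3520²) = √12514304 ≈ 3537.6, ∠ = arctan(3520/352) ≈ 84.29°
|G| = 100 · 1.2534e+07 / 4.3834e+10 ≈ 0.028594
Gain = 20 log₁₀(0.028594) ≈ -30.87 dB
∠G = 168.92° − 263.93° = -95.01°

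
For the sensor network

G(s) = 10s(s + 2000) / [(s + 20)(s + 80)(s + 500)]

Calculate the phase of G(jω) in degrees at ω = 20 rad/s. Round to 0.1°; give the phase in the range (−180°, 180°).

At s = jω = j20:
zero (s+2000): 2000 + j20 → |·| = √(2000²+20²) = √4000400 ≈ 2000.1, ∠ = arctan(20/2000) ≈ 0.57°
zero at origin: s = j20 → |·| = 20, ∠ = 90.00°
pole (s+20): 20 + j20 → |·| = √(20²+20²) = √800 ≈ 28.284, ∠ = arctan(20/20) ≈ 45.00°
pole (s+80): 80 + j20 → |·| = √(80²+20²) = √6800 ≈ 82.462, ∠ = arctan(20/80) ≈ 14.04°
pole (s+500): 500 + j20 → |·| = √(500²+20²) = √250400 ≈ 500.4, ∠ = arctan(20/500) ≈ 2.29°
∠G = 90.57° − 61.33° = 29.24°

29.2°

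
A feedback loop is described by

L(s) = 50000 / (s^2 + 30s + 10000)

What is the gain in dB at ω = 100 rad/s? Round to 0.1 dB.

24.4 dB

At s = jω = j100:
quadratic: (j100)² + 30·j100 + 10000 = 0 + j3000 → |·| ≈ 3000, ∠ ≈ 90.00°
|L| = 50000 / 3000 ≈ 16.667
Gain = 20 log₁₀(16.667) ≈ 24.44 dB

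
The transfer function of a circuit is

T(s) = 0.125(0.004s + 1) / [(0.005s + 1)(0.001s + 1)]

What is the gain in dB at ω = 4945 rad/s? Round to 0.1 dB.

At ω = 4945 rad/s:
zero (1 + j4945·0.004) = 1 + j19.78 → |·| ≈ 19.805, ∠ ≈ 87.11°
pole (1 + j4945·0.005) = 1 + j24.725 → |·| ≈ 24.745, ∠ ≈ 87.68°
pole (1 + j4945·0.001) = 1 + j4.945 → |·| ≈ 5.0451, ∠ ≈ 78.57°
|T| = 0.125 · 19.805 / (24.745 · 5.0451) ≈ 0.01983
Gain = 20 log₁₀(0.01983) ≈ -34.05 dB

-34.1 dB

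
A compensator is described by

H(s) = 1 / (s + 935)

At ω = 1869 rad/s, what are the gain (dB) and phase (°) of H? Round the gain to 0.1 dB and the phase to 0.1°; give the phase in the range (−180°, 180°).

Substitute s = j1869:
Numerator: 1 = 1 + j0
Denominator: (j1869) + 935 = 935 + j1869
|N| = √(1² + 0²) ≈ 1, ∠N ≈ 0.00°
|D| = √(935² + 1869²) ≈ 2089.8, ∠D ≈ 63.42°
|H| = 1 / 2089.8 ≈ 0.00047851
Gain = 20 log₁₀(0.00047851) ≈ -66.40 dB
∠H = 0.00° − 63.42° = -63.42°

-66.4 dB, -63.4°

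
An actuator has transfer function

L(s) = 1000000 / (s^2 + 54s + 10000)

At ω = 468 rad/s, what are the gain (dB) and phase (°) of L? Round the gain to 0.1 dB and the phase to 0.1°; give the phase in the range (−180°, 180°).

13.5 dB, -173.1°

At s = jω = j468:
quadratic: (j468)² + 54·j468 + 10000 = -209024 + j25272 → |·| ≈ 2.1055e+05, ∠ ≈ 173.11°
|L| = 1000000 / 2.1055e+05 ≈ 4.7495
Gain = 20 log₁₀(4.7495) ≈ 13.53 dB
∠L = 0.00° − 173.11° = -173.11°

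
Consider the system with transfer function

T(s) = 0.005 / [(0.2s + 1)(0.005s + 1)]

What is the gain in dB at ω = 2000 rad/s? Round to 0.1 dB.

-118.1 dB

At ω = 2000 rad/s:
pole (1 + j2000·0.2) = 1 + j400 → |·| ≈ 400, ∠ ≈ 89.86°
pole (1 + j2000·0.005) = 1 + j10 → |·| ≈ 10.05, ∠ ≈ 84.29°
|T| = 0.005 · 1 / (400 · 10.05) ≈ 1.2438e-06
Gain = 20 log₁₀(1.2438e-06) ≈ -118.10 dB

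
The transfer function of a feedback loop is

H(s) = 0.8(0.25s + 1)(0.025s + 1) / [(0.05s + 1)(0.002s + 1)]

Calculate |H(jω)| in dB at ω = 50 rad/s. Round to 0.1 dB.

At ω = 50 rad/s:
zero (1 + j50·0.25) = 1 + j12.5 → |·| ≈ 12.54, ∠ ≈ 85.43°
zero (1 + j50·0.025) = 1 + j1.25 → |·| ≈ 1.6008, ∠ ≈ 51.34°
pole (1 + j50·0.05) = 1 + j2.5 → |·| ≈ 2.6926, ∠ ≈ 68.20°
pole (1 + j50·0.002) = 1 + j0.1 → |·| ≈ 1.005, ∠ ≈ 5.71°
|H| = 0.8 · 12.54 · 1.6008 / (2.6926 · 1.005) ≈ 5.9345
Gain = 20 log₁₀(5.9345) ≈ 15.47 dB

15.5 dB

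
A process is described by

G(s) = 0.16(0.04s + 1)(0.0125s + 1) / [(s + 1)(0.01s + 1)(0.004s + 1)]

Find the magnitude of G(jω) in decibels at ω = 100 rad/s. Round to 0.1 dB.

At ω = 100 rad/s:
zero (1 + j100·0.04) = 1 + j4 → |·| ≈ 4.1231, ∠ ≈ 75.96°
zero (1 + j100·0.0125) = 1 + j1.25 → |·| ≈ 1.6008, ∠ ≈ 51.34°
pole (1 + j100·1) = 1 + j100 → |·| ≈ 100, ∠ ≈ 89.43°
pole (1 + j100·0.01) = 1 + j1 → |·| ≈ 1.4142, ∠ ≈ 45.00°
pole (1 + j100·0.004) = 1 + j0.4 → |·| ≈ 1.077, ∠ ≈ 21.80°
|G| = 0.16 · 4.1231 · 1.6008 / (100 · 1.4142 · 1.077) ≈ 0.0069335
Gain = 20 log₁₀(0.0069335) ≈ -43.18 dB

-43.2 dB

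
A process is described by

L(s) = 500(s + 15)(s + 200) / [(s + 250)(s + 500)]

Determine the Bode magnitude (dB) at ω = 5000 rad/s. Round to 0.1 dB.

53.9 dB

At s = jω = j5000:
zero (s+15): 15 + j5000 → |·| = √(15²+5000²) = √25000225 ≈ 5000, ∠ = arctan(5000/15) ≈ 89.83°
zero (s+200): 200 + j5000 → |·| = √(200²+5000²) = √25040000 ≈ 5004, ∠ = arctan(5000/200) ≈ 87.71°
pole (s+250): 250 + j5000 → |·| = √(250²+5000²) = √25062500 ≈ 5006.2, ∠ = arctan(5000/250) ≈ 87.14°
pole (s+500): 500 + j5000 → |·| = √(500²+5000²) = √25250000 ≈ 5024.9, ∠ = arctan(5000/500) ≈ 84.29°
|L| = 500 · 2.502e+07 / 2.5156e+07 ≈ 497.3
Gain = 20 log₁₀(497.3) ≈ 53.93 dB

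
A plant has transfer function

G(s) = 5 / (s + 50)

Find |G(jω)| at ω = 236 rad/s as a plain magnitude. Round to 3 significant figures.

0.0207

Substitute s = j236:
Numerator: 5 = 5 + j0
Denominator: (j236) + 50 = 50 + j236
|N| = √(5² + 0²) ≈ 5, ∠N ≈ 0.00°
|D| = √(50² + 236²) ≈ 241.24, ∠D ≈ 78.04°
|G| = 5 / 241.24 ≈ 0.020726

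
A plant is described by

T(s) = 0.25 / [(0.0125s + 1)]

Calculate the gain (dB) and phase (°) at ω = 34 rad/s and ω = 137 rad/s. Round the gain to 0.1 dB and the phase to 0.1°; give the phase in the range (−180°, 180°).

At ω = 34 rad/s:
pole (1 + j34·0.0125) = 1 + j0.425 → |·| ≈ 1.0866, ∠ ≈ 23.03°
|T| = 0.25 · 1 / (1.0866) ≈ 0.23008
Gain = 20 log₁₀(0.23008) ≈ -12.76 dB
∠T = (0°) − (23.03°) = -23.03°

At ω = 137 rad/s:
pole (1 + j137·0.0125) = 1 + j1.7125 → |·| ≈ 1.9831, ∠ ≈ 59.72°
|T| = 0.25 · 1 / (1.9831) ≈ 0.12607
Gain = 20 log₁₀(0.12607) ≈ -17.99 dB
∠T = (0°) − (59.72°) = -59.72°

ω = 34: -12.8 dB, -23.0°; ω = 137: -18.0 dB, -59.7°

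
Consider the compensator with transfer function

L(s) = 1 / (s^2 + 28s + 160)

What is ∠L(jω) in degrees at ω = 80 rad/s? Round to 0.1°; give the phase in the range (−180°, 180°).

-160.3°

Substitute s = j80:
Numerator: 1 = 1 + j0
Denominator: (j80)^2 + 28(j80) + 160 = -6240 + j2240
|N| = √(1² + 0²) ≈ 1, ∠N ≈ 0.00°
|D| = √(6240² + 2240²) ≈ 6629.9, ∠D ≈ 160.25°
∠L = 0.00° − 160.25° = -160.25°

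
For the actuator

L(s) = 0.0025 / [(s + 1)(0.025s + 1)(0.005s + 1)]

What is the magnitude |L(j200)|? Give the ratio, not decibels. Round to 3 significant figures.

At ω = 200 rad/s:
pole (1 + j200·1) = 1 + j200 → |·| ≈ 200, ∠ ≈ 89.71°
pole (1 + j200·0.025) = 1 + j5 → |·| ≈ 5.099, ∠ ≈ 78.69°
pole (1 + j200·0.005) = 1 + j1 → |·| ≈ 1.4142, ∠ ≈ 45.00°
|L| = 0.0025 · 1 / (200 · 5.099 · 1.4142) ≈ 1.7335e-06

1.73e-06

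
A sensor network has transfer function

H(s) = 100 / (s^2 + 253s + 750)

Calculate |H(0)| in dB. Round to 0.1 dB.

H(0) = 100 / 750 ≈ 0.13333
20 log₁₀(0.13333) ≈ -17.50 dB

-17.5 dB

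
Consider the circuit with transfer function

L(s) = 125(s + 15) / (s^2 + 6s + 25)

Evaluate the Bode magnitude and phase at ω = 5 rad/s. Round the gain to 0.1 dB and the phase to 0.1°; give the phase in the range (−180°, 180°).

At s = jω = j5:
zero (s+15): 15 + j5 → |·| = √(15²+5²) = √250 ≈ 15.811, ∠ = arctan(5/15) ≈ 18.43°
quadratic: (j5)² + 6·j5 + 25 = 0 + j30 → |·| ≈ 30, ∠ ≈ 90.00°
|L| = 125 · 15.811 / 30 ≈ 65.879
Gain = 20 log₁₀(65.879) ≈ 36.37 dB
∠L = 18.43° − 90.00° = -71.57°

36.4 dB, -71.6°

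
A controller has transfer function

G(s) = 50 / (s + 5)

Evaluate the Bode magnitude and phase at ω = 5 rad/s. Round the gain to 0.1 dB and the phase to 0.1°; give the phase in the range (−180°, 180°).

17.0 dB, -45.0°

At s = jω = j5:
pole (s+5): 5 + j5 → |·| = √(5²+5²) = √50 ≈ 7.0711, ∠ = arctan(5/5) ≈ 45.00°
|G| = 50 / 7.0711 ≈ 7.071
Gain = 20 log₁₀(7.071) ≈ 16.99 dB
∠G = 0.00° − 45.00° = -45.00°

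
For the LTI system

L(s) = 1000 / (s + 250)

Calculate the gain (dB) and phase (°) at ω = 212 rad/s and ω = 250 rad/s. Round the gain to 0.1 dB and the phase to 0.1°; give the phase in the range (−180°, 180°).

ω = 212: 9.7 dB, -40.3°; ω = 250: 9.0 dB, -45.0°

At s = jω = j212:
pole (s+250): 250 + j212 → |·| = √(250²+212²) = √107444 ≈ 327.79, ∠ = arctan(212/250) ≈ 40.30°
|L| = 1000 / 327.79 ≈ 3.0507
Gain = 20 log₁₀(3.0507) ≈ 9.69 dB
∠L = 0.00° − 40.30° = -40.30°

At s = jω = j250:
pole (s+250): 250 + j250 → |·| = √(250²+250²) = √125000 ≈ 353.55, ∠ = arctan(250/250) ≈ 45.00°
|L| = 1000 / 353.55 ≈ 2.8285
Gain = 20 log₁₀(2.8285) ≈ 9.03 dB
∠L = 0.00° − 45.00° = -45.00°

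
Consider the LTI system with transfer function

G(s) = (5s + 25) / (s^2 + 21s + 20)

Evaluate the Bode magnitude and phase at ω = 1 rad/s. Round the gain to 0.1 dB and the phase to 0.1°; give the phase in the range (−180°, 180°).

Substitute s = j1:
Numerator: 5(j1) + 25 = 25 + j5
Denominator: (j1)^2 + 21(j1) + 20 = 19 + j21
|N| = √(25² + 5²) ≈ 25.495, ∠N ≈ 11.31°
|D| = √(19² + 21²) ≈ 28.32, ∠D ≈ 47.86°
|G| = 25.495 / 28.32 ≈ 0.90025
Gain = 20 log₁₀(0.90025) ≈ -0.91 dB
∠G = 11.31° − 47.86° = -36.55°

-0.9 dB, -36.6°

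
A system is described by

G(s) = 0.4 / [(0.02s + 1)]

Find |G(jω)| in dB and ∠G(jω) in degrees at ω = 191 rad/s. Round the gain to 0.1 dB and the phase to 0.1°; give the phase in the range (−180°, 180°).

At ω = 191 rad/s:
pole (1 + j191·0.02) = 1 + j3.82 → |·| ≈ 3.9487, ∠ ≈ 75.33°
|G| = 0.4 · 1 / (3.9487) ≈ 0.1013
Gain = 20 log₁₀(0.1013) ≈ -19.89 dB
∠G = (0°) − (75.33°) = -75.33°

-19.9 dB, -75.3°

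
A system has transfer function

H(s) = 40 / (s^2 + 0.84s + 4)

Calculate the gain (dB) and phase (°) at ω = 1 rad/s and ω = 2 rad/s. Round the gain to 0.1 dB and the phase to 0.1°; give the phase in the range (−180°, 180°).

ω = 1: 22.2 dB, -15.6°; ω = 2: 27.5 dB, -90.0°

At s = jω = j1:
quadratic: (j1)² + 0.84·j1 + 4 = 3 + j0.84 → |·| ≈ 3.1154, ∠ ≈ 15.64°
|H| = 40 / 3.1154 ≈ 12.839
Gain = 20 log₁₀(12.839) ≈ 22.17 dB
∠H = 0.00° − 15.64° = -15.64°

At s = jω = j2:
quadratic: (j2)² + 0.84·j2 + 4 = 0 + j1.68 → |·| ≈ 1.68, ∠ ≈ 90.00°
|H| = 40 / 1.68 ≈ 23.81
Gain = 20 log₁₀(23.81) ≈ 27.54 dB
∠H = 0.00° − 90.00° = -90.00°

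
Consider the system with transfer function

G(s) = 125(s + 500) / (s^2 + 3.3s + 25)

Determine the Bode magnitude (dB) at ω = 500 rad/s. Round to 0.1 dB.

At s = jω = j500:
zero (s+500): 500 + j500 → |·| = √(500²+500²) = √500000 ≈ 707.11, ∠ = arctan(500/500) ≈ 45.00°
quadratic: (j500)² + 3.3·j500 + 25 = -249975 + j1650 → |·| ≈ 2.4998e+05, ∠ ≈ 179.62°
|G| = 125 · 707.11 / 2.4998e+05 ≈ 0.35358
Gain = 20 log₁₀(0.35358) ≈ -9.03 dB

-9.0 dB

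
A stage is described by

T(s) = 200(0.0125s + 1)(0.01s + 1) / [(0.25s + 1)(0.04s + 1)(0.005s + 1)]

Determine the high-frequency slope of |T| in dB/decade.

-20 dB/decade

Each pole contributes −20 dB/decade at high frequency; each zero contributes +20 dB/decade.
Net: 2 zero(s) − 3 pole(s) → -20 dB/decade.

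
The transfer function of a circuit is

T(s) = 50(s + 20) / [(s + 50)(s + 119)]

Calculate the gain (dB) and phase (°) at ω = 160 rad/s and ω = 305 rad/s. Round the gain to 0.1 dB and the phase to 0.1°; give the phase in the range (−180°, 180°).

At s = jω = j160:
zero (s+20): 20 + j160 → |·| = √(20²+160²) = √26000 ≈ 161.25, ∠ = arctan(160/20) ≈ 82.87°
pole (s+50): 50 + j160 → |·| = √(50²+160²) = √28100 ≈ 167.63, ∠ = arctan(160/50) ≈ 72.65°
pole (s+119): 119 + j160 → |·| = √(119²+160²) = √39761 ≈ 199.4, ∠ = arctan(160/119) ≈ 53.36°
|T| = 50 · 161.25 / 33425 ≈ 0.24121
Gain = 20 log₁₀(0.24121) ≈ -12.35 dB
∠T = 82.87° − 126.01° = -43.14°

At s = jω = j305:
zero (s+20): 20 + j305 → |·| = √(20²+305²) = √93425 ≈ 305.66, ∠ = arctan(305/20) ≈ 86.25°
pole (s+50): 50 + j305 → |·| = √(50²+305²) = √95525 ≈ 309.07, ∠ = arctan(305/50) ≈ 80.69°
pole (s+119): 119 + j305 → |·| = √(119²+305²) = √107186 ≈ 327.39, ∠ = arctan(305/119) ≈ 68.69°
|T| = 50 · 305.66 / 1.0119e+05 ≈ 0.15103
Gain = 20 log₁₀(0.15103) ≈ -16.42 dB
∠T = 86.25° − 149.38° = -63.13°

ω = 160: -12.4 dB, -43.1°; ω = 305: -16.4 dB, -63.1°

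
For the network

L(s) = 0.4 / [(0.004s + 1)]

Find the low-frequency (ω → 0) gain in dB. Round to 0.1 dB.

-8.0 dB

L(0) = 0.4 · 1 / 1 = 0.4
20 log₁₀(0.4) ≈ -7.96 dB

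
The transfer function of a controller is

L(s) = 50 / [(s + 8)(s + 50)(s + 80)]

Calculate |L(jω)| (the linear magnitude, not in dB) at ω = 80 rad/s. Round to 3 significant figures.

At s = jω = j80:
pole (s+8): 8 + j80 → |·| = √(8²+80²) = √6464 ≈ 80.399, ∠ = arctan(80/8) ≈ 84.29°
pole (s+50): 50 + j80 → |·| = √(50²+80²) = √8900 ≈ 94.34, ∠ = arctan(80/50) ≈ 57.99°
pole (s+80): 80 + j80 → |·| = √(80²+80²) = √12800 ≈ 113.14, ∠ = arctan(80/80) ≈ 45.00°
|L| = 50 / 8.5815e+05 ≈ 5.8265e-05

5.83e-05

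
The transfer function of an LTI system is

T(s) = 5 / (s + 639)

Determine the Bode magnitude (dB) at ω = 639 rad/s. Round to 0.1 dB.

Substitute s = j639:
Numerator: 5 = 5 + j0
Denominator: (j639) + 639 = 639 + j639
|N| = √(5² + 0²) ≈ 5, ∠N ≈ 0.00°
|D| = √(639² + 639²) ≈ 903.68, ∠D ≈ 45.00°
|T| = 5 / 903.68 ≈ 0.0055329
Gain = 20 log₁₀(0.0055329) ≈ -45.14 dB

-45.1 dB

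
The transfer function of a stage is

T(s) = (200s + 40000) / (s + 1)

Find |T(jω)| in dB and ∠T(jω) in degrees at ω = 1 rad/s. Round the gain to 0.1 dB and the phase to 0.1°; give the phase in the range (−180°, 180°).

Substitute s = j1:
Numerator: 200(j1) + 40000 = 40000 + j200
Denominator: (j1) + 1 = 1 + j1
|N| = √(40000² + 200²) ≈ 40000, ∠N ≈ 0.29°
|D| = √(1² + 1²) ≈ 1.4142, ∠D ≈ 45.00°
|T| = 40000 / 1.4142 ≈ 28285
Gain = 20 log₁₀(28285) ≈ 89.03 dB
∠T = 0.29° − 45.00° = -44.71°

89.0 dB, -44.7°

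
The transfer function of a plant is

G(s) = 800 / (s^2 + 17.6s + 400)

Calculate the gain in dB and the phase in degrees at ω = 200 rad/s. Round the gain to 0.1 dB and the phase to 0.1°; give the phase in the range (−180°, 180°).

At s = jω = j200:
quadratic: (j200)² + 17.6·j200 + 400 = -39600 + j3520 → |·| ≈ 39756, ∠ ≈ 174.92°
|G| = 800 / 39756 ≈ 0.020123
Gain = 20 log₁₀(0.020123) ≈ -33.93 dB
∠G = 0.00° − 174.92° = -174.92°

-33.9 dB, -174.9°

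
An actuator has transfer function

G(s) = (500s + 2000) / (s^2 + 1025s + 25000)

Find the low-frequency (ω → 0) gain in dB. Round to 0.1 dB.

-21.9 dB

G(0) = 2000 / 25000 = 0.08
20 log₁₀(0.08) ≈ -21.94 dB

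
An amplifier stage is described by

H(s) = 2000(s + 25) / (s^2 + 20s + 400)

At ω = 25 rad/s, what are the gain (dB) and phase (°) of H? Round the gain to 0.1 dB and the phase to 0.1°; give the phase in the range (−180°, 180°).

At s = jω = j25:
zero (s+25): 25 + j25 → |·| = √(25²+25²) = √1250 ≈ 35.355, ∠ = arctan(25/25) ≈ 45.00°
quadratic: (j25)² + 20·j25 + 400 = -225 + j500 → |·| ≈ 548.29, ∠ ≈ 114.23°
|H| = 2000 · 35.355 / 548.29 ≈ 128.96
Gain = 20 log₁₀(128.96) ≈ 42.21 dB
∠H = 45.00° − 114.23° = -69.23°

42.2 dB, -69.2°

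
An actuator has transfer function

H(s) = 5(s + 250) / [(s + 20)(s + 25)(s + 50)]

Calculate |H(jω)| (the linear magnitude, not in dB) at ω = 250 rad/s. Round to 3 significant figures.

At s = jω = j250:
zero (s+250): 250 + j250 → |·| = √(250²+250²) = √125000 ≈ 353.55, ∠ = arctan(250/250) ≈ 45.00°
pole (s+20): 20 + j250 → |·| = √(20²+250²) = √62900 ≈ 250.8, ∠ = arctan(250/20) ≈ 85.43°
pole (s+25): 25 + j250 → |·| = √(25²+250²) = √63125 ≈ 251.25, ∠ = arctan(250/25) ≈ 84.29°
pole (s+50): 50 + j250 → |·| = √(50²+250²) = √65000 ≈ 254.95, ∠ = arctan(250/50) ≈ 78.69°
|H| = 5 · 353.55 / 1.6065e+07 ≈ 0.00011004

0.000110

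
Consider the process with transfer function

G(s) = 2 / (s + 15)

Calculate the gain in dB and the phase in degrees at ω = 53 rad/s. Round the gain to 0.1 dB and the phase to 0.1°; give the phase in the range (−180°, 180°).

-28.8 dB, -74.2°

Substitute s = j53:
Numerator: 2 = 2 + j0
Denominator: (j53) + 15 = 15 + j53
|N| = √(2² + 0²) ≈ 2, ∠N ≈ 0.00°
|D| = √(15² + 53²) ≈ 55.082, ∠D ≈ 74.20°
|G| = 2 / 55.082 ≈ 0.03631
Gain = 20 log₁₀(0.03631) ≈ -28.80 dB
∠G = 0.00° − 74.20° = -74.20°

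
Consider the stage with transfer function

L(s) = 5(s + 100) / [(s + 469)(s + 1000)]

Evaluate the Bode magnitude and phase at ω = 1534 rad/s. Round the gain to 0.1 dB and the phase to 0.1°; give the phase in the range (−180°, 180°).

At s = jω = j1534:
zero (s+100): 100 + j1534 → |·| = √(100²+1534²) = √2363156 ≈ 1537.3, ∠ = arctan(1534/100) ≈ 86.27°
pole (s+469): 469 + j1534 → |·| = √(469²+1534²) = √2573117 ≈ 1604.1, ∠ = arctan(1534/469) ≈ 73.00°
pole (s+1000): 1000 + j1534 → |·| = √(1000²+1534²) = √3353156 ≈ 1831.2, ∠ = arctan(1534/1000) ≈ 56.90°
|L| = 5 · 1537.3 / 2.9374e+06 ≈ 0.0026168
Gain = 20 log₁₀(0.0026168) ≈ -51.64 dB
∠L = 86.27° − 129.90° = -43.63°

-51.6 dB, -43.6°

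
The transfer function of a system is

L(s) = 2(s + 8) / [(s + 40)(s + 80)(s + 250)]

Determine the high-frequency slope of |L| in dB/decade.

Each pole contributes −20 dB/decade at high frequency; each zero contributes +20 dB/decade.
Net: 1 zero(s) − 3 pole(s) → -40 dB/decade.

-40 dB/decade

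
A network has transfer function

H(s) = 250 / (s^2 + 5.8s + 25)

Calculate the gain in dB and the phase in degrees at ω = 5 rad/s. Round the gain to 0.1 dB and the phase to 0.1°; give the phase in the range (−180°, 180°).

At s = jω = j5:
quadratic: (j5)² + 5.8·j5 + 25 = 0 + j29 → |·| ≈ 29, ∠ ≈ 90.00°
|H| = 250 / 29 ≈ 8.6207
Gain = 20 log₁₀(8.6207) ≈ 18.71 dB
∠H = 0.00° − 90.00° = -90.00°

18.7 dB, -90.0°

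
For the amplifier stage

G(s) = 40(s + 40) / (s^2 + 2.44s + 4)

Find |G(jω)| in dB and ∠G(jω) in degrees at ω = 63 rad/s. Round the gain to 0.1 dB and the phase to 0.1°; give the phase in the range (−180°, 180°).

At s = jω = j63:
zero (s+40): 40 + j63 → |·| = √(40²+63²) = √5569 ≈ 74.626, ∠ = arctan(63/40) ≈ 57.59°
quadratic: (j63)² + 2.44·j63 + 4 = -3965 + j153.72 → |·| ≈ 3968, ∠ ≈ 177.78°
|G| = 40 · 74.626 / 3968 ≈ 0.75228
Gain = 20 log₁₀(0.75228) ≈ -2.47 dB
∠G = 57.59° − 177.78° = -120.19°

-2.5 dB, -120.2°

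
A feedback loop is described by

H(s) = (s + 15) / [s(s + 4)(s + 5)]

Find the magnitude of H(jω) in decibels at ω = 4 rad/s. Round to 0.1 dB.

-19.4 dB

At s = jω = j4:
zero (s+15): 15 + j4 → |·| = √(15²+4²) = √241 ≈ 15.524, ∠ = arctan(4/15) ≈ 14.93°
pole (s+4): 4 + j4 → |·| = √(4²+4²) = √32 ≈ 5.6569, ∠ = arctan(4/4) ≈ 45.00°
pole (s+5): 5 + j4 → |·| = √(5²+4²) = √41 ≈ 6.4031, ∠ = arctan(4/5) ≈ 38.66°
pole at origin: |s| = 4, ∠ = 90.00° (in denominator)
|H| = 1 · 15.524 / 144.89 ≈ 0.10714
Gain = 20 log₁₀(0.10714) ≈ -19.40 dB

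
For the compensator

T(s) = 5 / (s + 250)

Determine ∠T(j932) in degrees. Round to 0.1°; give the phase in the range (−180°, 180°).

At s = jω = j932:
pole (s+250): 250 + j932 → |·| = √(250²+932²) = √931124 ≈ 964.95, ∠ = arctan(932/250) ≈ 74.98°
∠T = 0.00° − 74.98° = -74.98°

-75.0°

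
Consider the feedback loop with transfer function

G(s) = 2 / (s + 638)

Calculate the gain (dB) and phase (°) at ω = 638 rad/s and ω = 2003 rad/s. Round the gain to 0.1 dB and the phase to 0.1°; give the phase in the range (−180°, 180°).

ω = 638: -53.1 dB, -45.0°; ω = 2003: -60.4 dB, -72.3°

Substitute s = j638:
Numerator: 2 = 2 + j0
Denominator: (j638) + 638 = 638 + j638
|N| = √(2² + 0²) ≈ 2, ∠N ≈ 0.00°
|D| = √(638² + 638²) ≈ 902.27, ∠D ≈ 45.00°
|G| = 2 / 902.27 ≈ 0.0022166
Gain = 20 log₁₀(0.0022166) ≈ -53.09 dB
∠G = 0.00° − 45.00° = -45.00°

Substitute s = j2003:
Numerator: 2 = 2 + j0
Denominator: (j2003) + 638 = 638 + j2003
|N| = √(2² + 0²) ≈ 2, ∠N ≈ 0.00°
|D| = √(638² + 2003²) ≈ 2102.2, ∠D ≈ 72.33°
|G| = 2 / 2102.2 ≈ 0.00095138
Gain = 20 log₁₀(0.00095138) ≈ -60.43 dB
∠G = 0.00° − 72.33° = -72.33°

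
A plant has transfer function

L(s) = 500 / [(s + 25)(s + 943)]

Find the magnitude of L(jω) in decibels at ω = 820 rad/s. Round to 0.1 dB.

At s = jω = j820:
pole (s+25): 25 + j820 → |·| = √(25²+820²) = √673025 ≈ 820.38, ∠ = arctan(820/25) ≈ 88.25°
pole (s+943): 943 + j820 → |·| = √(943²+820²) = √1561649 ≈ 1249.7, ∠ = arctan(820/943) ≈ 41.01°
|L| = 500 / 1.0252e+06 ≈ 0.00048771
Gain = 20 log₁₀(0.00048771) ≈ -66.24 dB

-66.2 dB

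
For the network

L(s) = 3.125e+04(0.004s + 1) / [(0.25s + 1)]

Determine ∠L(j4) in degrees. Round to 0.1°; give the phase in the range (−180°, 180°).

-44.1°

At ω = 4 rad/s:
zero (1 + j4·0.004) = 1 + j0.016 → |·| ≈ 1.0001, ∠ ≈ 0.92°
pole (1 + j4·0.25) = 1 + j1 → |·| ≈ 1.4142, ∠ ≈ 45.00°
∠L = (0.92°) − (45.00°) = -44.08°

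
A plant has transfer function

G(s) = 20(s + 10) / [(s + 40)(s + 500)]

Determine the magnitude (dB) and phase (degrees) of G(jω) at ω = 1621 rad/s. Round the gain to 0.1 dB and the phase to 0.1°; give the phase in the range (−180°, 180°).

At s = jω = j1621:
zero (s+10): 10 + j1621 → |·| = √(10²+1621²) = √2627741 ≈ 1621, ∠ = arctan(1621/10) ≈ 89.65°
pole (s+40): 40 + j1621 → |·| = √(40²+1621²) = √2629241 ≈ 1621.5, ∠ = arctan(1621/40) ≈ 88.59°
pole (s+500): 500 + j1621 → |·| = √(500²+1621²) = √2877641 ≈ 1696.4, ∠ = arctan(1621/500) ≈ 72.86°
|G| = 20 · 1621 / 2.7507e+06 ≈ 0.011786
Gain = 20 log₁₀(0.011786) ≈ -38.57 dB
∠G = 89.65° − 161.45° = -71.80°

-38.6 dB, -71.8°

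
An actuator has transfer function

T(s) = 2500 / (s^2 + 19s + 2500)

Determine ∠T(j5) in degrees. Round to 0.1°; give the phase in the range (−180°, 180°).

At s = jω = j5:
quadratic: (j5)² + 19·j5 + 2500 = 2475 + j95 → |·| ≈ 2476.8, ∠ ≈ 2.20°
∠T = 0.00° − 2.20° = -2.20°

-2.2°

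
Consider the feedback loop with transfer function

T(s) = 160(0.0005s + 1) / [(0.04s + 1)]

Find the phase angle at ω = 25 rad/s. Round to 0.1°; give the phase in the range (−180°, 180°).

At ω = 25 rad/s:
zero (1 + j25·0.0005) = 1 + j0.0125 → |·| ≈ 1.0001, ∠ ≈ 0.72°
pole (1 + j25·0.04) = 1 + j1 → |·| ≈ 1.4142, ∠ ≈ 45.00°
∠T = (0.72°) − (45.00°) = -44.28°

-44.3°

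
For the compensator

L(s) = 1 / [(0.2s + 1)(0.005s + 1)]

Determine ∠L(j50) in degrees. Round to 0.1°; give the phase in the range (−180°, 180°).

At ω = 50 rad/s:
pole (1 + j50·0.2) = 1 + j10 → |·| ≈ 10.05, ∠ ≈ 84.29°
pole (1 + j50·0.005) = 1 + j0.25 → |·| ≈ 1.0308, ∠ ≈ 14.04°
∠L = (0°) − (84.29° + 14.04°) = -98.33°

-98.3°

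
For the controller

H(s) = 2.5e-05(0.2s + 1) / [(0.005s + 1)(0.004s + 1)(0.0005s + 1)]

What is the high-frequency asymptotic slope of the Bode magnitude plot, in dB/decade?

-40 dB/decade

Each pole contributes −20 dB/decade at high frequency; each zero contributes +20 dB/decade.
Net: 1 zero(s) − 3 pole(s) → -40 dB/decade.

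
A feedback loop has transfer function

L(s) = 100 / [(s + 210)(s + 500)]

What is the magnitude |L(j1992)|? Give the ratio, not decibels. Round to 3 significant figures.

At s = jω = j1992:
pole (s+210): 210 + j1992 → |·| = √(210²+1992²) = √4012164 ≈ 2003, ∠ = arctan(1992/210) ≈ 83.98°
pole (s+500): 500 + j1992 → |·| = √(500²+1992²) = √4218064 ≈ 2053.8, ∠ = arctan(1992/500) ≈ 75.91°
|L| = 100 / 4.1138e+06 ≈ 2.4308e-05

2.43e-05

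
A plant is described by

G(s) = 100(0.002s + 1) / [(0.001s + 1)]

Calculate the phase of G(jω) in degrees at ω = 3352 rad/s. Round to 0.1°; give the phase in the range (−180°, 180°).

At ω = 3352 rad/s:
zero (1 + j3352·0.002) = 1 + j6.704 → |·| ≈ 6.7782, ∠ ≈ 81.52°
pole (1 + j3352·0.001) = 1 + j3.352 → |·| ≈ 3.498, ∠ ≈ 73.39°
∠G = (81.52°) − (73.39°) = 8.13°

8.1°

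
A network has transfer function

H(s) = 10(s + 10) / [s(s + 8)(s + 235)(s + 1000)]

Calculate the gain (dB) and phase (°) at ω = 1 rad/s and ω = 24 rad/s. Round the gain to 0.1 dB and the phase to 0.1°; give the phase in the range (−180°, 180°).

At s = jω = j1:
zero (s+10): 10 + j1 → |·| = √(10²+1²) = √101 ≈ 10.05, ∠ = arctan(1/10) ≈ 5.71°
pole (s+8): 8 + j1 → |·| = √(8²+1²) = √65 ≈ 8.0623, ∠ = arctan(1/8) ≈ 7.13°
pole (s+235): 235 + j1 → |·| = √(235²+1²) = √55226 ≈ 235, ∠ = arctan(1/235) ≈ 0.24°
pole (s+1000): 1000 + j1 → |·| = √(1000²+1²) = √1000001 ≈ 1000, ∠ = arctan(1/1000) ≈ 0.06°
pole at origin: |s| = 1, ∠ = 90.00° (in denominator)
|H| = 10 · 10.05 / 1.8946e+06 ≈ 5.3045e-05
Gain = 20 log₁₀(5.3045e-05) ≈ -85.51 dB
∠H = 5.71° − 97.43° = -91.72°

At s = jω = j24:
zero (s+10): 10 + j24 → |·| = √(10²+24²) = √676 ≈ 26, ∠ = arctan(24/10) ≈ 67.38°
pole (s+8): 8 + j24 → |·| = √(8²+24²) = √640 ≈ 25.298, ∠ = arctan(24/8) ≈ 71.57°
pole (s+235): 235 + j24 → |·| = √(235²+24²) = √55801 ≈ 236.22, ∠ = arctan(24/235) ≈ 5.83°
pole (s+1000): 1000 + j24 → |·| = √(1000²+24²) = √1000576 ≈ 1000.3, ∠ = arctan(24/1000) ≈ 1.37°
pole at origin: |s| = 24, ∠ = 90.00° (in denominator)
|H| = 10 · 26 / 1.4346e+08 ≈ 1.8124e-06
Gain = 20 log₁₀(1.8124e-06) ≈ -114.83 dB
∠H = 67.38° − 168.77° = -101.39°

ω = 1: -85.5 dB, -91.7°; ω = 24: -114.8 dB, -101.4°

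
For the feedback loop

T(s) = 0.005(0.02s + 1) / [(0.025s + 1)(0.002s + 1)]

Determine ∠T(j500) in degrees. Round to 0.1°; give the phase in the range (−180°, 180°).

-46.1°

At ω = 500 rad/s:
zero (1 + j500·0.02) = 1 + j10 → |·| ≈ 10.05, ∠ ≈ 84.29°
pole (1 + j500·0.025) = 1 + j12.5 → |·| ≈ 12.54, ∠ ≈ 85.43°
pole (1 + j500·0.002) = 1 + j1 → |·| ≈ 1.4142, ∠ ≈ 45.00°
∠T = (84.29°) − (85.43° + 45.00°) = -46.14°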